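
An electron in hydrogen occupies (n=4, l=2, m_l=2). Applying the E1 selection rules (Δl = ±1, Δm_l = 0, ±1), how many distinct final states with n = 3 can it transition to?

1

E1 requires Δl = ±1, so l_f ∈ {1, 3}; with 0 ≤ l_f ≤ n_f−1 = 2, the allowed l_f values are {1}.
For l_f = 1: m_f ∈ {m_i−1, m_i, m_i+1} ∩ [−1, 1] = {1} → 1 state.
Total: 1.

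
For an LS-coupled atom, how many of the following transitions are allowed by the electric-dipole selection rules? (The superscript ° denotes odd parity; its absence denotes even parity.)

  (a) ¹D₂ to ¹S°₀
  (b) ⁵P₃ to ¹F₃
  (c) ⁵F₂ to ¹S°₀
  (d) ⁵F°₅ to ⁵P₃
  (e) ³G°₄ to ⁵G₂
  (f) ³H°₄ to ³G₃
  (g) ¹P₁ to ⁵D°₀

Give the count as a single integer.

1

(a) forbidden (ΔL, ΔJ fail)
(b) forbidden (parity, ΔS, ΔL fail)
(c) forbidden (ΔS, ΔL, ΔJ fail)
(d) forbidden (ΔL, ΔJ fail)
(e) forbidden (ΔS, ΔJ fail)
(f) allowed
(g) forbidden (ΔS fails)
Total allowed: 1 of 7.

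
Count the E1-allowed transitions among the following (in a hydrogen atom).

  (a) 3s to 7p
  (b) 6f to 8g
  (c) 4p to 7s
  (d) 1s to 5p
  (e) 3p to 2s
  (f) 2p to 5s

(a) allowed
(b) allowed
(c) allowed
(d) allowed
(e) allowed
(f) allowed
Total allowed: 6 of 6.

6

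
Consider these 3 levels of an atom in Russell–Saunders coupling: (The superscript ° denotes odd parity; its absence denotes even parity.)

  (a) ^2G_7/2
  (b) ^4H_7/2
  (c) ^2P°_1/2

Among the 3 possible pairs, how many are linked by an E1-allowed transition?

(a)–(b): forbidden (parity, ΔS).
(a)–(c): forbidden (ΔL, ΔJ).
(b)–(c): forbidden (ΔS, ΔL, ΔJ).
Allowed pairs: 0 of 3.

0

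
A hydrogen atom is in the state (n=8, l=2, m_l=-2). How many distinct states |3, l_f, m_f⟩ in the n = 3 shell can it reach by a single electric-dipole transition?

E1 requires Δl = ±1, so l_f ∈ {1, 3}; with 0 ≤ l_f ≤ n_f−1 = 2, the allowed l_f values are {1}.
For l_f = 1: m_f ∈ {m_i−1, m_i, m_i+1} ∩ [−1, 1] = {-1} → 1 state.
Total: 1.

1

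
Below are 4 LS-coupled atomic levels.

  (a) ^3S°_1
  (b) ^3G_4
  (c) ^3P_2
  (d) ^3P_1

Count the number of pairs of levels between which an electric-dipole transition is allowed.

2

(a)–(b): forbidden (ΔL, ΔJ).
(a)–(c): allowed.
(a)–(d): allowed.
(b)–(c): forbidden (parity, ΔL, ΔJ).
(b)–(d): forbidden (parity, ΔL, ΔJ).
(c)–(d): forbidden (parity).
Allowed pairs: 2 of 6.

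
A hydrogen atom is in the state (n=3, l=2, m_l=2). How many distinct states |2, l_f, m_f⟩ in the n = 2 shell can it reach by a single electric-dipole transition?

E1 requires Δl = ±1, so l_f ∈ {1, 3}; with 0 ≤ l_f ≤ n_f−1 = 1, the allowed l_f values are {1}.
For l_f = 1: m_f ∈ {m_i−1, m_i, m_i+1} ∩ [−1, 1] = {1} → 1 state.
Total: 1.

1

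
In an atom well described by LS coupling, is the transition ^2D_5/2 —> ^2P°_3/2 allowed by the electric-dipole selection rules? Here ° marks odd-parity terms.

allowed

Initial level: S=1/2, L=2, J=5/2, parity even. Final level: S=1/2, L=1, J=3/2, parity odd.
ΔS = 0: S: 1/2 → 1/2 — ok.
Parity must change: even → odd — ok.
ΔJ = 0, ±1 (not J=0↔0): J: 5/2 → 3/2, ΔJ = -1 — ok.
ΔL = 0, ±1 (not L=0↔0): L: 2 → 1, ΔL = -1 — ok.
All four E1 rules are satisfied.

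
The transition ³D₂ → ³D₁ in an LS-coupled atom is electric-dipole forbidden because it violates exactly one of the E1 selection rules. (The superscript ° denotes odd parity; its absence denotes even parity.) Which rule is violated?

parity

Parity must change: even → even — fails.
ΔS = 0: S: 1 → 1 — ok.
ΔL = 0, ±1 (not L=0↔0): L: 2 → 2, ΔL = +0 — ok.
ΔJ = 0, ±1 (not J=0↔0): J: 2 → 1, ΔJ = -1 — ok.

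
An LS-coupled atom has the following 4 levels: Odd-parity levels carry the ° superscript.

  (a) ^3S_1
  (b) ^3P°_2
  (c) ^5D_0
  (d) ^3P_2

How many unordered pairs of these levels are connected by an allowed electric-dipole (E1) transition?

2

(a)–(b): allowed.
(a)–(c): forbidden (parity, ΔS, ΔL).
(a)–(d): forbidden (parity).
(b)–(c): forbidden (ΔS, ΔJ).
(b)–(d): allowed.
(c)–(d): forbidden (parity, ΔS, ΔJ).
Allowed pairs: 2 of 6.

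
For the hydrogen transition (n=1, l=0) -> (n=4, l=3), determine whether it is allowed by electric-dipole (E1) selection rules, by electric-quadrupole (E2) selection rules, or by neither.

neither

Δl = 3 − 0 = +3; l_i + l_f = 3.
E1 (Δl = ±1): not satisfied.
E2 (Δl = 0,±2, l_i+l_f ≥ 2): not satisfied.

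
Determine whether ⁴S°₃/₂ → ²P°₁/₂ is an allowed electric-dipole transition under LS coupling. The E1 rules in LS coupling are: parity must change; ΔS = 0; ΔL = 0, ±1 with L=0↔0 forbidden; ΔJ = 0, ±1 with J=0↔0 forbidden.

Reading off the term symbols: S 3/2→1/2, L 0→1, J 3/2→1/2, parity odd→odd.
ΔL = 0, ±1 (not L=0↔0): L: 0 → 1, ΔL = +1 — satisfied.
ΔJ = 0, ±1 (not J=0↔0): J: 3/2 → 1/2, ΔJ = -1 — satisfied.
ΔS = 0: S: 3/2 → 1/2 — violated.
Parity must change: odd → odd — violated.
Rule(s) violated: parity, ΔS.

forbidden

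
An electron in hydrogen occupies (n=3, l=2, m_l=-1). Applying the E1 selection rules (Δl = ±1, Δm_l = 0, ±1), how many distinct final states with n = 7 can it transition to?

5

E1 requires Δl = ±1, so l_f ∈ {1, 3}; with 0 ≤ l_f ≤ n_f−1 = 6, the allowed l_f values are {1, 3}.
For l_f = 1: m_f ∈ {m_i−1, m_i, m_i+1} ∩ [−1, 1] = {-1, 0} → 2 states.
For l_f = 3: m_f ∈ {m_i−1, m_i, m_i+1} ∩ [−3, 3] = {-2, -1, 0} → 3 states.
Total: 5.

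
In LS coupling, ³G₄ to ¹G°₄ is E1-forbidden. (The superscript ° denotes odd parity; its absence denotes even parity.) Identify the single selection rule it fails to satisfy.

Initial level: S=1, L=4, J=4, parity even. Final level: S=0, L=4, J=4, parity odd.
ΔJ = 0, ±1 (not J=0↔0): J: 4 → 4, ΔJ = +0 — satisfied.
ΔS = 0: S: 1 → 0 — violated.
ΔL = 0, ±1 (not L=0↔0): L: 4 → 4, ΔL = +0 — satisfied.
Parity must change: even → odd — satisfied.

the ΔS = 0 rule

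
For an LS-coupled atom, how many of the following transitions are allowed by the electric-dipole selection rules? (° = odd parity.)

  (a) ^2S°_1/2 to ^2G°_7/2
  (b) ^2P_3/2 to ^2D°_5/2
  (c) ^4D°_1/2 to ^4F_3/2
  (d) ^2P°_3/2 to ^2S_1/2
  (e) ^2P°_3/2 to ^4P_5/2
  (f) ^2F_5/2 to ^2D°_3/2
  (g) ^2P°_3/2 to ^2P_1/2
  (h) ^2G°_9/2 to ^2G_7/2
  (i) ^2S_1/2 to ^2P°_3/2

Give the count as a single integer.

(a) forbidden (parity, ΔL, ΔJ fail)
(b) allowed
(c) allowed
(d) allowed
(e) forbidden (ΔS fails)
(f) allowed
(g) allowed
(h) allowed
(i) allowed
Total allowed: 7 of 9.

7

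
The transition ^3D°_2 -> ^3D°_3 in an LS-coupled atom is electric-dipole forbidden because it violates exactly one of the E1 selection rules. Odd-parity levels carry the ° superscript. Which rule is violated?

Parity must change: odd → odd — violated.
ΔS = 0: S: 1 → 1 — satisfied.
ΔL = 0, ±1 (not L=0↔0): L: 2 → 2, ΔL = +0 — satisfied.
ΔJ = 0, ±1 (not J=0↔0): J: 2 → 3, ΔJ = +1 — satisfied.

parity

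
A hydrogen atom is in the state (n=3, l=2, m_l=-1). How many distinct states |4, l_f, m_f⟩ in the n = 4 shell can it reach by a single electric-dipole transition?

5

E1 requires Δl = ±1, so l_f ∈ {1, 3}; with 0 ≤ l_f ≤ n_f−1 = 3, the allowed l_f values are {1, 3}.
For l_f = 1: m_f ∈ {m_i−1, m_i, m_i+1} ∩ [−1, 1] = {-1, 0} → 2 states.
For l_f = 3: m_f ∈ {m_i−1, m_i, m_i+1} ∩ [−3, 3] = {-2, -1, 0} → 3 states.
Total: 5.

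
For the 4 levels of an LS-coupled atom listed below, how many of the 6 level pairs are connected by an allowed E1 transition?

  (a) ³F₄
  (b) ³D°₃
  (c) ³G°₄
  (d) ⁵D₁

2

(a)–(b): allowed.
(a)–(c): allowed.
(a)–(d): forbidden (parity, ΔS, ΔJ).
(b)–(c): forbidden (parity, ΔL).
(b)–(d): forbidden (ΔS, ΔJ).
(c)–(d): forbidden (ΔS, ΔL, ΔJ).
Allowed pairs: 2 of 6.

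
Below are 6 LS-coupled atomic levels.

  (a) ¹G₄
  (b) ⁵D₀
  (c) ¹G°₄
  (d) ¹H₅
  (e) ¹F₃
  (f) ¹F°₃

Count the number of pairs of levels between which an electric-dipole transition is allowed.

(a)–(b): forbidden (parity, ΔS, ΔL, ΔJ).
(a)–(c): allowed.
(a)–(d): forbidden (parity).
(a)–(e): forbidden (parity).
(a)–(f): allowed.
(b)–(c): forbidden (ΔS, ΔL, ΔJ).
(b)–(d): forbidden (parity, ΔS, ΔL, ΔJ).
(b)–(e): forbidden (parity, ΔS, ΔJ).
(b)–(f): forbidden (ΔS, ΔJ).
(c)–(d): allowed.
(c)–(e): allowed.
(c)–(f): forbidden (parity).
(d)–(e): forbidden (parity, ΔL, ΔJ).
(d)–(f): forbidden (ΔL, ΔJ).
(e)–(f): allowed.
Allowed pairs: 5 of 15.

5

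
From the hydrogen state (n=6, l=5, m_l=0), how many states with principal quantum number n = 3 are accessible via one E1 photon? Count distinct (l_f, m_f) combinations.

E1 requires l_f ∈ {4, 6}, but neither lies in [0, 2], so no final state is reachable.
Total: 0.

0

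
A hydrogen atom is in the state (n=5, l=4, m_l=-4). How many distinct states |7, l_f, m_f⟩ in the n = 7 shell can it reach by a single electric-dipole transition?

4

E1 requires Δl = ±1, so l_f ∈ {3, 5}; with 0 ≤ l_f ≤ n_f−1 = 6, the allowed l_f values are {3, 5}.
For l_f = 3: m_f ∈ {m_i−1, m_i, m_i+1} ∩ [−3, 3] = {-3} → 1 state.
For l_f = 5: m_f ∈ {m_i−1, m_i, m_i+1} ∩ [−5, 5] = {-5, -4, -3} → 3 states.
Total: 4.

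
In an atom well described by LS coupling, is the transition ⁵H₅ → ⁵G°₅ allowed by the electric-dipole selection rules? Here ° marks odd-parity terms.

allowed

Initial level: S=2, L=5, J=5, parity even. Final level: S=2, L=4, J=5, parity odd.
Parity must change: even → odd — passes.
ΔS = 0: S: 2 → 2 — passes.
ΔL = 0, ±1 (not L=0↔0): L: 5 → 4, ΔL = -1 — passes.
ΔJ = 0, ±1 (not J=0↔0): J: 5 → 5, ΔJ = +0 — passes.
All four E1 rules are satisfied.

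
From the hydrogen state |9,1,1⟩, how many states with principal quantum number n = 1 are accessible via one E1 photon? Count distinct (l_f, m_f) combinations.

E1 requires Δl = ±1, so l_f ∈ {0, 2}; with 0 ≤ l_f ≤ n_f−1 = 0, the allowed l_f values are {0}.
For l_f = 0: m_f ∈ {m_i−1, m_i, m_i+1} ∩ [−0, 0] = {0} → 1 state.
Total: 1.

1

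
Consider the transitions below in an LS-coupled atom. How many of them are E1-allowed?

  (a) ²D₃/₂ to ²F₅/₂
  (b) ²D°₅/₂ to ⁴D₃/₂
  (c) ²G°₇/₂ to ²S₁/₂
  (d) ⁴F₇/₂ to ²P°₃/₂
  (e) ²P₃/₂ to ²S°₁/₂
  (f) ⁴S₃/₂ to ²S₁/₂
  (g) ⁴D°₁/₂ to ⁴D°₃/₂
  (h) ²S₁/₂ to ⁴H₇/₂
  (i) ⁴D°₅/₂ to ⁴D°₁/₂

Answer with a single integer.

1

(a) forbidden (parity fails)
(b) forbidden (ΔS fails)
(c) forbidden (ΔL, ΔJ fail)
(d) forbidden (ΔS, ΔL, ΔJ fail)
(e) allowed
(f) forbidden (parity, ΔS, ΔL fail)
(g) forbidden (parity fails)
(h) forbidden (parity, ΔS, ΔL, ΔJ fail)
(i) forbidden (parity, ΔJ fail)
Total allowed: 1 of 9.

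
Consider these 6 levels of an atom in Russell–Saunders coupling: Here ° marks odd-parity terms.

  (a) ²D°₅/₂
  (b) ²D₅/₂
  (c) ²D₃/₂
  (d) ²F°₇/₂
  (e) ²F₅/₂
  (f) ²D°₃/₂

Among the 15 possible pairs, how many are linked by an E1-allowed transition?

8

(a)–(b): allowed.
(a)–(c): allowed.
(a)–(d): forbidden (parity).
(a)–(e): allowed.
(a)–(f): forbidden (parity).
(b)–(c): forbidden (parity).
(b)–(d): allowed.
(b)–(e): forbidden (parity).
(b)–(f): allowed.
(c)–(d): forbidden (ΔJ).
(c)–(e): forbidden (parity).
(c)–(f): allowed.
(d)–(e): allowed.
(d)–(f): forbidden (parity, ΔJ).
(e)–(f): allowed.
Allowed pairs: 8 of 15.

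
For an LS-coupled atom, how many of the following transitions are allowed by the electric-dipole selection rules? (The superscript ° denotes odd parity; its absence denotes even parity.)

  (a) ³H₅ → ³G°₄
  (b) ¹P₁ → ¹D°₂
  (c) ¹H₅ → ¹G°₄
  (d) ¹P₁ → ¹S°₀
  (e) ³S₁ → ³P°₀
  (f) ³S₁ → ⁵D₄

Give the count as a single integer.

5

(a) allowed
(b) allowed
(c) allowed
(d) allowed
(e) allowed
(f) forbidden (parity, ΔS, ΔL, ΔJ fail)
Total allowed: 5 of 6.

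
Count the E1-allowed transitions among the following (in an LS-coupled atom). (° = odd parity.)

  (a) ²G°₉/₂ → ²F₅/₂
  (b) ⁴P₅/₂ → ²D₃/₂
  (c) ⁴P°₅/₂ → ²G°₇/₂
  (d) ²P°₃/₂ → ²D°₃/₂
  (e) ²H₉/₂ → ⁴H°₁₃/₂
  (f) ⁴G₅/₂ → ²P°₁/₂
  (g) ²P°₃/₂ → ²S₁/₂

1

(a) forbidden (ΔJ fails)
(b) forbidden (parity, ΔS fail)
(c) forbidden (parity, ΔS, ΔL fail)
(d) forbidden (parity fails)
(e) forbidden (ΔS, ΔJ fail)
(f) forbidden (ΔS, ΔL, ΔJ fail)
(g) allowed
Total allowed: 1 of 7.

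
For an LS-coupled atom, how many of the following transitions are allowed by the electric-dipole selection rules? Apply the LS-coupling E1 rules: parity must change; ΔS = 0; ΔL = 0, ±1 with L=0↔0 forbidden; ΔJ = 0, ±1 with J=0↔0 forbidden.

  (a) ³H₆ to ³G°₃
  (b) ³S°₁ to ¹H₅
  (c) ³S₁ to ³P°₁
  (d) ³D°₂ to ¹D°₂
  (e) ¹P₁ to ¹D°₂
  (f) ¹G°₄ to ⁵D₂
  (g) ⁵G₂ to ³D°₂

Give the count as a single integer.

2

(a) forbidden (ΔJ fails)
(b) forbidden (ΔS, ΔL, ΔJ fail)
(c) allowed
(d) forbidden (parity, ΔS fail)
(e) allowed
(f) forbidden (ΔS, ΔL, ΔJ fail)
(g) forbidden (ΔS, ΔL fail)
Total allowed: 2 of 7.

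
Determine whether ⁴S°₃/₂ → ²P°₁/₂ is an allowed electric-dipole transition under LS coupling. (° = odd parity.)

forbidden

Reading off the term symbols: S 3/2→1/2, L 0→1, J 3/2→1/2, parity odd→odd.
ΔL = 0, ±1 (not L=0↔0): L: 0 → 1, ΔL = +1 — ✓.
ΔS = 0: S: 3/2 → 1/2 — ✗.
Parity must change: odd → odd — ✗.
ΔJ = 0, ±1 (not J=0↔0): J: 3/2 → 1/2, ΔJ = -1 — ✓.
Rule(s) violated: parity, ΔS.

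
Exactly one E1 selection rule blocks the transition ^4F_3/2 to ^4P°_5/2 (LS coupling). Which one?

Reading off the term symbols: S 3/2→3/2, L 3→1, J 3/2→5/2, parity even→odd.
Parity must change: even → odd — ok.
ΔS = 0: S: 3/2 → 3/2 — ok.
ΔL = 0, ±1 (not L=0↔0): L: 3 → 1, ΔL = -2 — fails.
ΔJ = 0, ±1 (not J=0↔0): J: 3/2 → 5/2, ΔJ = +1 — ok.

the ΔL = 0, ±1 rule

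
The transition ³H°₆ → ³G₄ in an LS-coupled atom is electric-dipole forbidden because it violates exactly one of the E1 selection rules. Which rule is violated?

the ΔJ = 0, ±1 rule

Reading off the term symbols: S 1→1, L 5→4, J 6→4, parity odd→even.
Parity must change: odd → even — ✓.
ΔJ = 0, ±1 (not J=0↔0): J: 6 → 4, ΔJ = -2 — ✗.
ΔS = 0: S: 1 → 1 — ✓.
ΔL = 0, ±1 (not L=0↔0): L: 5 → 4, ΔL = -1 — ✓.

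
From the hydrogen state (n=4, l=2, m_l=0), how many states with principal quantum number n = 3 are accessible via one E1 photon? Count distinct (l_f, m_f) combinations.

E1 requires Δl = ±1, so l_f ∈ {1, 3}; with 0 ≤ l_f ≤ n_f−1 = 2, the allowed l_f values are {1}.
For l_f = 1: m_f ∈ {m_i−1, m_i, m_i+1} ∩ [−1, 1] = {-1, 0, 1} → 3 states.
Total: 3.

3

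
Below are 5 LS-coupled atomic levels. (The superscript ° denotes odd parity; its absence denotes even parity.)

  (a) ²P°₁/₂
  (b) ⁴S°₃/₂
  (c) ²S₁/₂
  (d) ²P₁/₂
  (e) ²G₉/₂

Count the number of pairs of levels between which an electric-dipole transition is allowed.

2

(a)–(b): forbidden (parity, ΔS).
(a)–(c): allowed.
(a)–(d): allowed.
(a)–(e): forbidden (ΔL, ΔJ).
(b)–(c): forbidden (ΔS, ΔL).
(b)–(d): forbidden (ΔS).
(b)–(e): forbidden (ΔS, ΔL, ΔJ).
(c)–(d): forbidden (parity).
(c)–(e): forbidden (parity, ΔL, ΔJ).
(d)–(e): forbidden (parity, ΔL, ΔJ).
Allowed pairs: 2 of 10.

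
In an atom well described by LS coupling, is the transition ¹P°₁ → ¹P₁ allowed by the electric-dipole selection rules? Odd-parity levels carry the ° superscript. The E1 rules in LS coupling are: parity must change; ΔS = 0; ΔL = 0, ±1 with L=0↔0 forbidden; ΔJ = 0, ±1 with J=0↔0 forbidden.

Parity must change: odd → even — satisfied.
ΔS = 0: S: 0 → 0 — satisfied.
ΔL = 0, ±1 (not L=0↔0): L: 1 → 1, ΔL = +0 — satisfied.
ΔJ = 0, ±1 (not J=0↔0): J: 1 → 1, ΔJ = +0 — satisfied.
All four E1 rules are satisfied.

allowed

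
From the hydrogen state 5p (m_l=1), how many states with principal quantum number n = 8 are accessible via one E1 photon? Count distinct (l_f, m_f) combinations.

4

E1 requires Δl = ±1, so l_f ∈ {0, 2}; with 0 ≤ l_f ≤ n_f−1 = 7, the allowed l_f values are {0, 2}.
For l_f = 0: m_f ∈ {m_i−1, m_i, m_i+1} ∩ [−0, 0] = {0} → 1 state.
For l_f = 2: m_f ∈ {m_i−1, m_i, m_i+1} ∩ [−2, 2] = {0, 1, 2} → 3 states.
Total: 4.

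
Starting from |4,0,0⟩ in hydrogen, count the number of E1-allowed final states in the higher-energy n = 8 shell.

3

E1 requires Δl = ±1, so l_f ∈ {-1, 1}; with 0 ≤ l_f ≤ n_f−1 = 7, the allowed l_f values are {1}.
For l_f = 1: m_f ∈ {m_i−1, m_i, m_i+1} ∩ [−1, 1] = {-1, 0, 1} → 3 states.
Total: 3.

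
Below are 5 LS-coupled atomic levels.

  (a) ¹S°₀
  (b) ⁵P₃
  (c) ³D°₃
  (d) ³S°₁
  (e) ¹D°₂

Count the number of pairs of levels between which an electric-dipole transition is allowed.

(a)–(b): forbidden (ΔS, ΔJ).
(a)–(c): forbidden (parity, ΔS, ΔL, ΔJ).
(a)–(d): forbidden (parity, ΔS, ΔL).
(a)–(e): forbidden (parity, ΔL, ΔJ).
(b)–(c): forbidden (ΔS).
(b)–(d): forbidden (ΔS, ΔJ).
(b)–(e): forbidden (ΔS).
(c)–(d): forbidden (parity, ΔL, ΔJ).
(c)–(e): forbidden (parity, ΔS).
(d)–(e): forbidden (parity, ΔS, ΔL).
Allowed pairs: 0 of 10.

0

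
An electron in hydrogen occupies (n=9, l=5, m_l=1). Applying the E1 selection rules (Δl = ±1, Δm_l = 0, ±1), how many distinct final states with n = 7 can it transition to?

E1 requires Δl = ±1, so l_f ∈ {4, 6}; with 0 ≤ l_f ≤ n_f−1 = 6, the allowed l_f values are {4, 6}.
For l_f = 4: m_f ∈ {m_i−1, m_i, m_i+1} ∩ [−4, 4] = {0, 1, 2} → 3 states.
For l_f = 6: m_f ∈ {m_i−1, m_i, m_i+1} ∩ [−6, 6] = {0, 1, 2} → 3 states.
Total: 6.

6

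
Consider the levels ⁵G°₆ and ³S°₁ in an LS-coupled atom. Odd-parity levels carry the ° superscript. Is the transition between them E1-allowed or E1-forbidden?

Initial level: S=2, L=4, J=6, parity odd. Final level: S=1, L=0, J=1, parity odd.
Parity must change: odd → odd — fails.
ΔS = 0: S: 2 → 1 — fails.
ΔL = 0, ±1 (not L=0↔0): L: 4 → 0, ΔL = -4 — fails.
ΔJ = 0, ±1 (not J=0↔0): J: 6 → 1, ΔJ = -5 — fails.
Rule(s) violated: parity, ΔS, ΔL, ΔJ.

forbidden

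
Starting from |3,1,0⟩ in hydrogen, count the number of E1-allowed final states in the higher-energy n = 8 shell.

E1 requires Δl = ±1, so l_f ∈ {0, 2}; with 0 ≤ l_f ≤ n_f−1 = 7, the allowed l_f values are {0, 2}.
For l_f = 0: m_f ∈ {m_i−1, m_i, m_i+1} ∩ [−0, 0] = {0} → 1 state.
For l_f = 2: m_f ∈ {m_i−1, m_i, m_i+1} ∩ [−2, 2] = {-1, 0, 1} → 3 states.
Total: 4.

4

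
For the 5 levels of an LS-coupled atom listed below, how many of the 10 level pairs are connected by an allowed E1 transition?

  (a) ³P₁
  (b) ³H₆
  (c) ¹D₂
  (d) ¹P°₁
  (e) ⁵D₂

(a)–(b): forbidden (parity, ΔL, ΔJ).
(a)–(c): forbidden (parity, ΔS).
(a)–(d): forbidden (ΔS).
(a)–(e): forbidden (parity, ΔS).
(b)–(c): forbidden (parity, ΔS, ΔL, ΔJ).
(b)–(d): forbidden (ΔS, ΔL, ΔJ).
(b)–(e): forbidden (parity, ΔS, ΔL, ΔJ).
(c)–(d): allowed.
(c)–(e): forbidden (parity, ΔS).
(d)–(e): forbidden (ΔS).
Allowed pairs: 1 of 10.

1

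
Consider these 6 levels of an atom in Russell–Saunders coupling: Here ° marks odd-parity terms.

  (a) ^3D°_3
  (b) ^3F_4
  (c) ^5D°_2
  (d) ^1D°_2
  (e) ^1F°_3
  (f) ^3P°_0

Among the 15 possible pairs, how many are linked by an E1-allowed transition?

1

(a)–(b): allowed.
(a)–(c): forbidden (parity, ΔS).
(a)–(d): forbidden (parity, ΔS).
(a)–(e): forbidden (parity, ΔS).
(a)–(f): forbidden (parity, ΔJ).
(b)–(c): forbidden (ΔS, ΔJ).
(b)–(d): forbidden (ΔS, ΔJ).
(b)–(e): forbidden (ΔS).
(b)–(f): forbidden (ΔL, ΔJ).
(c)–(d): forbidden (parity, ΔS).
(c)–(e): forbidden (parity, ΔS).
(c)–(f): forbidden (parity, ΔS, ΔJ).
(d)–(e): forbidden (parity).
(d)–(f): forbidden (parity, ΔS, ΔJ).
(e)–(f): forbidden (parity, ΔS, ΔL, ΔJ).
Allowed pairs: 1 of 15.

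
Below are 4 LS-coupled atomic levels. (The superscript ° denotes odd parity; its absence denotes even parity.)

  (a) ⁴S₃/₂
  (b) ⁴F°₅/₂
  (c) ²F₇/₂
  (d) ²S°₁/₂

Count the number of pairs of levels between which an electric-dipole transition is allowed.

(a)–(b): forbidden (ΔL).
(a)–(c): forbidden (parity, ΔS, ΔL, ΔJ).
(a)–(d): forbidden (ΔS, ΔL).
(b)–(c): forbidden (ΔS).
(b)–(d): forbidden (parity, ΔS, ΔL, ΔJ).
(c)–(d): forbidden (ΔL, ΔJ).
Allowed pairs: 0 of 6.

0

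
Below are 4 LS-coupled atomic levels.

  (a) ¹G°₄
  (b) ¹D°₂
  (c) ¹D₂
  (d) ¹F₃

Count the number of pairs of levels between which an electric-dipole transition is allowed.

3

(a)–(b): forbidden (parity, ΔL, ΔJ).
(a)–(c): forbidden (ΔL, ΔJ).
(a)–(d): allowed.
(b)–(c): allowed.
(b)–(d): allowed.
(c)–(d): forbidden (parity).
Allowed pairs: 3 of 6.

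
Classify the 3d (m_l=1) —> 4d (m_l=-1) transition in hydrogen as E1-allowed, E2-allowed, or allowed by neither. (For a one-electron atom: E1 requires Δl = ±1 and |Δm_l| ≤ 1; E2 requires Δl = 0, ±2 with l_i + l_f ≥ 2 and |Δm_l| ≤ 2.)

Δl = 2 − 2 = +0; l_i + l_f = 4.
Δm_l = -2.
E1 (Δl = ±1, |Δm_l| ≤ 1): not satisfied.
E2 (Δl = 0,±2, l_i+l_f ≥ 2, |Δm_l| ≤ 2): satisfied.

E2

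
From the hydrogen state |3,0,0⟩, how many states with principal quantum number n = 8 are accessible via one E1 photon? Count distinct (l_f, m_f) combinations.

3

E1 requires Δl = ±1, so l_f ∈ {-1, 1}; with 0 ≤ l_f ≤ n_f−1 = 7, the allowed l_f values are {1}.
For l_f = 1: m_f ∈ {m_i−1, m_i, m_i+1} ∩ [−1, 1] = {-1, 0, 1} → 3 states.
Total: 3.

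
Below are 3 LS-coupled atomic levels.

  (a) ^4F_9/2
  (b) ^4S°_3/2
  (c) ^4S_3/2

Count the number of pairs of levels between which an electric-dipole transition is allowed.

0

(a)–(b): forbidden (ΔL, ΔJ).
(a)–(c): forbidden (parity, ΔL, ΔJ).
(b)–(c): forbidden (ΔL).
Allowed pairs: 0 of 3.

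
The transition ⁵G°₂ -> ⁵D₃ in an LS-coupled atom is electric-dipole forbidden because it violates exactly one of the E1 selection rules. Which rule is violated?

the ΔL = 0, ±1 rule

Parity must change: odd → even — ✓.
ΔS = 0: S: 2 → 2 — ✓.
ΔL = 0, ±1 (not L=0↔0): L: 4 → 2, ΔL = -2 — ✗.
ΔJ = 0, ±1 (not J=0↔0): J: 2 → 3, ΔJ = +1 — ✓.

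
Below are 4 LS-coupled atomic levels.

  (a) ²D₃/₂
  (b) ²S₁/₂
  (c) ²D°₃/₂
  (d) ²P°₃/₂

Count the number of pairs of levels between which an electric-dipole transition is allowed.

3

(a)–(b): forbidden (parity, ΔL).
(a)–(c): allowed.
(a)–(d): allowed.
(b)–(c): forbidden (ΔL).
(b)–(d): allowed.
(c)–(d): forbidden (parity).
Allowed pairs: 3 of 6.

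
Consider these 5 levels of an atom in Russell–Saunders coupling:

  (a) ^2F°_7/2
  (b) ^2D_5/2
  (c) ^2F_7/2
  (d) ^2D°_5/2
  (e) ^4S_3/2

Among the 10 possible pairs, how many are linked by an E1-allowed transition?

4

(a)–(b): allowed.
(a)–(c): allowed.
(a)–(d): forbidden (parity).
(a)–(e): forbidden (ΔS, ΔL, ΔJ).
(b)–(c): forbidden (parity).
(b)–(d): allowed.
(b)–(e): forbidden (parity, ΔS, ΔL).
(c)–(d): allowed.
(c)–(e): forbidden (parity, ΔS, ΔL, ΔJ).
(d)–(e): forbidden (ΔS, ΔL).
Allowed pairs: 4 of 10.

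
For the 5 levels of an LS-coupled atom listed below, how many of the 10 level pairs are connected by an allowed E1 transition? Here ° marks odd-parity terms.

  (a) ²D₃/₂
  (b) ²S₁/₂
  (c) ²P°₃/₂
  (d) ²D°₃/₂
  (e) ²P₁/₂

(a)–(b): forbidden (parity, ΔL).
(a)–(c): allowed.
(a)–(d): allowed.
(a)–(e): forbidden (parity).
(b)–(c): allowed.
(b)–(d): forbidden (ΔL).
(b)–(e): forbidden (parity).
(c)–(d): forbidden (parity).
(c)–(e): allowed.
(d)–(e): allowed.
Allowed pairs: 5 of 10.

5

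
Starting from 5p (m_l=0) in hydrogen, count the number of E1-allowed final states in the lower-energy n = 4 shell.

E1 requires Δl = ±1, so l_f ∈ {0, 2}; with 0 ≤ l_f ≤ n_f−1 = 3, the allowed l_f values are {0, 2}.
For l_f = 0: m_f ∈ {m_i−1, m_i, m_i+1} ∩ [−0, 0] = {0} → 1 state.
For l_f = 2: m_f ∈ {m_i−1, m_i, m_i+1} ∩ [−2, 2] = {-1, 0, 1} → 3 states.
Total: 4.

4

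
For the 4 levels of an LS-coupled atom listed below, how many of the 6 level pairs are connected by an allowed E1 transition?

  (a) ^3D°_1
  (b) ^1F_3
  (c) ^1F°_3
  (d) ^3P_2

(a)–(b): forbidden (ΔS, ΔJ).
(a)–(c): forbidden (parity, ΔS, ΔJ).
(a)–(d): allowed.
(b)–(c): allowed.
(b)–(d): forbidden (parity, ΔS, ΔL).
(c)–(d): forbidden (ΔS, ΔL).
Allowed pairs: 2 of 6.

2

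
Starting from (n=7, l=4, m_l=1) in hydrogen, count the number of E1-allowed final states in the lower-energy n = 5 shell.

E1 requires Δl = ±1, so l_f ∈ {3, 5}; with 0 ≤ l_f ≤ n_f−1 = 4, the allowed l_f values are {3}.
For l_f = 3: m_f ∈ {m_i−1, m_i, m_i+1} ∩ [−3, 3] = {0, 1, 2} → 3 states.
Total: 3.

3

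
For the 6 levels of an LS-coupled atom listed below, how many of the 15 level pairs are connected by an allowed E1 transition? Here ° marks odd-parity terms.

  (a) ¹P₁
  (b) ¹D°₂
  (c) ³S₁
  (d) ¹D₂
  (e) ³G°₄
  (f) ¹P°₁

4

(a)–(b): allowed.
(a)–(c): forbidden (parity, ΔS).
(a)–(d): forbidden (parity).
(a)–(e): forbidden (ΔS, ΔL, ΔJ).
(a)–(f): allowed.
(b)–(c): forbidden (ΔS, ΔL).
(b)–(d): allowed.
(b)–(e): forbidden (parity, ΔS, ΔL, ΔJ).
(b)–(f): forbidden (parity).
(c)–(d): forbidden (parity, ΔS, ΔL).
(c)–(e): forbidden (ΔL, ΔJ).
(c)–(f): forbidden (ΔS).
(d)–(e): forbidden (ΔS, ΔL, ΔJ).
(d)–(f): allowed.
(e)–(f): forbidden (parity, ΔS, ΔL, ΔJ).
Allowed pairs: 4 of 15.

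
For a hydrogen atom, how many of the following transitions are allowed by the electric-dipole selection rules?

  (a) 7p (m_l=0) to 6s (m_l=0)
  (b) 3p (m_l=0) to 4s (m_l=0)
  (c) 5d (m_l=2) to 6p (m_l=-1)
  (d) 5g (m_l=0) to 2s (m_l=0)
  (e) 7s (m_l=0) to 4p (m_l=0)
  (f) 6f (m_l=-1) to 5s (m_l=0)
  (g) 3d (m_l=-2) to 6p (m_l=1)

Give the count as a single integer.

(a) allowed
(b) allowed
(c) forbidden — Δm_l = -3 (E1 requires Δm_l = 0, ±1)
(d) forbidden — Δl = -4 (E1 requires Δl = ±1)
(e) allowed
(f) forbidden — Δl = -3 (E1 requires Δl = ±1)
(g) forbidden — Δm_l = +3 (E1 requires Δm_l = 0, ±1)
Total allowed: 3 of 7.

3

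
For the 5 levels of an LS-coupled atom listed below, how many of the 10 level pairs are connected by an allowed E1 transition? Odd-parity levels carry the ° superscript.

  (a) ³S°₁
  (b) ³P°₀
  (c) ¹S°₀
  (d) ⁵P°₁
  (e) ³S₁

1

(a)–(b): forbidden (parity).
(a)–(c): forbidden (parity, ΔS, ΔL).
(a)–(d): forbidden (parity, ΔS).
(a)–(e): forbidden (ΔL).
(b)–(c): forbidden (parity, ΔS, ΔJ).
(b)–(d): forbidden (parity, ΔS).
(b)–(e): allowed.
(c)–(d): forbidden (parity, ΔS).
(c)–(e): forbidden (ΔS, ΔL).
(d)–(e): forbidden (ΔS).
Allowed pairs: 1 of 10.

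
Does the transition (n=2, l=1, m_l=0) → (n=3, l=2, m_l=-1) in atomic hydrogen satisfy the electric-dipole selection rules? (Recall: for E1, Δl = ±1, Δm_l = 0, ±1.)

allowed

Initial l = 1, final l = 2, so Δl = +1. E1 requires Δl = ±1: ok.
Δm_l = -1 − (0) = -1. E1 requires Δm_l = 0, ±1: ok.
All E1 selection rules are satisfied.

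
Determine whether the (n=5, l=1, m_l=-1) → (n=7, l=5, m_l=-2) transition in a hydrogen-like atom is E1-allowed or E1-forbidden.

forbidden

Δl = 5 − 1 = +4; the E1 rule Δl = ±1 is ✗.
m_l: -1 → -2 (Δm_l = -1). |Δm_l| ≤ 1 ✓.
The transition is electric-dipole forbidden.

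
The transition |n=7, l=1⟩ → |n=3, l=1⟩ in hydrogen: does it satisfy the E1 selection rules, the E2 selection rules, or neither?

Δl = 1 − 1 = +0; l_i + l_f = 2.
E1 (Δl = ±1): not satisfied.
E2 (Δl = 0,±2, l_i+l_f ≥ 2): satisfied.

E2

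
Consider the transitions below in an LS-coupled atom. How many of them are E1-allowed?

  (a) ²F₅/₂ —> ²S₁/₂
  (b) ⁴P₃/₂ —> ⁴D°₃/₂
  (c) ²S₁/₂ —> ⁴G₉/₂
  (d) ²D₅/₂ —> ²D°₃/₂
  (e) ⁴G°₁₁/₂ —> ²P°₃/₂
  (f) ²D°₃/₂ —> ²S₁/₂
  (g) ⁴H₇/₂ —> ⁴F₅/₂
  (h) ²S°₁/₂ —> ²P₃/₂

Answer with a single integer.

3

(a) forbidden (parity, ΔL, ΔJ fail)
(b) allowed
(c) forbidden (parity, ΔS, ΔL, ΔJ fail)
(d) allowed
(e) forbidden (parity, ΔS, ΔL, ΔJ fail)
(f) forbidden (ΔL fails)
(g) forbidden (parity, ΔL fail)
(h) allowed
Total allowed: 3 of 8.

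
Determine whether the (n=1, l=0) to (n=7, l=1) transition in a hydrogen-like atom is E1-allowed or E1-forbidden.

allowed

Initial l = 0, final l = 1, so Δl = +1. E1 requires Δl = ±1: ✓.
All E1 selection rules are satisfied.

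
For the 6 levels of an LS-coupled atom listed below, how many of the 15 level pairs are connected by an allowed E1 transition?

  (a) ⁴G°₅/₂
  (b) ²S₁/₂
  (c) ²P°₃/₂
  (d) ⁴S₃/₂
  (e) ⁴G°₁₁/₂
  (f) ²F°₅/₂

1

(a)–(b): forbidden (ΔS, ΔL, ΔJ).
(a)–(c): forbidden (parity, ΔS, ΔL).
(a)–(d): forbidden (ΔL).
(a)–(e): forbidden (parity, ΔJ).
(a)–(f): forbidden (parity, ΔS).
(b)–(c): allowed.
(b)–(d): forbidden (parity, ΔS, ΔL).
(b)–(e): forbidden (ΔS, ΔL, ΔJ).
(b)–(f): forbidden (ΔL, ΔJ).
(c)–(d): forbidden (ΔS).
(c)–(e): forbidden (parity, ΔS, ΔL, ΔJ).
(c)–(f): forbidden (parity, ΔL).
(d)–(e): forbidden (ΔL, ΔJ).
(d)–(f): forbidden (ΔS, ΔL).
(e)–(f): forbidden (parity, ΔS, ΔJ).
Allowed pairs: 1 of 15.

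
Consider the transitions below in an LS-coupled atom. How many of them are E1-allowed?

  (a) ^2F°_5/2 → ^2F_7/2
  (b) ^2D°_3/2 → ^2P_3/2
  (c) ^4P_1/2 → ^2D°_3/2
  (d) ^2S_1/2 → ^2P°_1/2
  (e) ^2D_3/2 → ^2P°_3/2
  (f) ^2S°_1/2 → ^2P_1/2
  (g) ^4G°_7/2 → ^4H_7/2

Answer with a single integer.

6

(a) allowed
(b) allowed
(c) forbidden (ΔS fails)
(d) allowed
(e) allowed
(f) allowed
(g) allowed
Total allowed: 6 of 7.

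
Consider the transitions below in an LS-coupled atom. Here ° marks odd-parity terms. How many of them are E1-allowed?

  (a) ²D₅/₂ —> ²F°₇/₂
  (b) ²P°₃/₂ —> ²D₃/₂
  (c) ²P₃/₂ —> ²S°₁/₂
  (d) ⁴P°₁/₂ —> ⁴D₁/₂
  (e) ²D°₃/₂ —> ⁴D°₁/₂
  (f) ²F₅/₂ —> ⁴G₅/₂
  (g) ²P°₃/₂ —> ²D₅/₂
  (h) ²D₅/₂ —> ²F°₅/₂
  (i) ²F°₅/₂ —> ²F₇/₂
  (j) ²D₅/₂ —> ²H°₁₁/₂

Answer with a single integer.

(a) allowed
(b) allowed
(c) allowed
(d) allowed
(e) forbidden (parity, ΔS fail)
(f) forbidden (parity, ΔS fail)
(g) allowed
(h) allowed
(i) allowed
(j) forbidden (ΔL, ΔJ fail)
Total allowed: 7 of 10.

7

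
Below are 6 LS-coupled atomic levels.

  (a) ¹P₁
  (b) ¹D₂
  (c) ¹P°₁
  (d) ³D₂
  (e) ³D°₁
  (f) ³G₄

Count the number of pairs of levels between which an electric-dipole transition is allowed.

(a)–(b): forbidden (parity).
(a)–(c): allowed.
(a)–(d): forbidden (parity, ΔS).
(a)–(e): forbidden (ΔS).
(a)–(f): forbidden (parity, ΔS, ΔL, ΔJ).
(b)–(c): allowed.
(b)–(d): forbidden (parity, ΔS).
(b)–(e): forbidden (ΔS).
(b)–(f): forbidden (parity, ΔS, ΔL, ΔJ).
(c)–(d): forbidden (ΔS).
(c)–(e): forbidden (parity, ΔS).
(c)–(f): forbidden (ΔS, ΔL, ΔJ).
(d)–(e): allowed.
(d)–(f): forbidden (parity, ΔL, ΔJ).
(e)–(f): forbidden (ΔL, ΔJ).
Allowed pairs: 3 of 15.

3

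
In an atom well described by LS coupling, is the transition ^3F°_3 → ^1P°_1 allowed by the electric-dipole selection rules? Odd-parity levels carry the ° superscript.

Parity must change: odd → odd — fails.
ΔS = 0: S: 1 → 0 — fails.
ΔL = 0, ±1 (not L=0↔0): L: 3 → 1, ΔL = -2 — fails.
ΔJ = 0, ±1 (not J=0↔0): J: 3 → 1, ΔJ = -2 — fails.
Rule(s) violated: parity, ΔS, ΔL, ΔJ.

forbidden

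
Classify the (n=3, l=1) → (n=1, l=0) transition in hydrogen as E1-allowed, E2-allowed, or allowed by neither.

E1

Δl = 0 − 1 = -1; l_i + l_f = 1.
E1 (Δl = ±1): satisfied.
E2 (Δl = 0,±2, l_i+l_f ≥ 2): not satisfied.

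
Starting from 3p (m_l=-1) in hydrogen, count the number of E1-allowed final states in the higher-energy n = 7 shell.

E1 requires Δl = ±1, so l_f ∈ {0, 2}; with 0 ≤ l_f ≤ n_f−1 = 6, the allowed l_f values are {0, 2}.
For l_f = 0: m_f ∈ {m_i−1, m_i, m_i+1} ∩ [−0, 0] = {0} → 1 state.
For l_f = 2: m_f ∈ {m_i−1, m_i, m_i+1} ∩ [−2, 2] = {-2, -1, 0} → 3 states.
Total: 4.

4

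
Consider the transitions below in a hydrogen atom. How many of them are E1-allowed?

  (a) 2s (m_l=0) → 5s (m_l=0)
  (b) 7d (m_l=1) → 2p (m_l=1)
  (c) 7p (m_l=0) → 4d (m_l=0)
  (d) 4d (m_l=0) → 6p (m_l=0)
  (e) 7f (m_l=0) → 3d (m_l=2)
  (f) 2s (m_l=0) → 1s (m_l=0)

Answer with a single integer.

(a) forbidden — Δl = +0 (E1 requires Δl = ±1)
(b) allowed
(c) allowed
(d) allowed
(e) forbidden — Δm_l = +2 (E1 requires Δm_l = 0, ±1)
(f) forbidden — Δl = +0 (E1 requires Δl = ±1)
Total allowed: 3 of 6.

3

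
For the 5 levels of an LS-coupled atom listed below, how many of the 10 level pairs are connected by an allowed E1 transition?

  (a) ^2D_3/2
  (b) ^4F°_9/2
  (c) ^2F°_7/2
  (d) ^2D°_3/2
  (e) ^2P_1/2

2

(a)–(b): forbidden (ΔS, ΔJ).
(a)–(c): forbidden (ΔJ).
(a)–(d): allowed.
(a)–(e): forbidden (parity).
(b)–(c): forbidden (parity, ΔS).
(b)–(d): forbidden (parity, ΔS, ΔJ).
(b)–(e): forbidden (ΔS, ΔL, ΔJ).
(c)–(d): forbidden (parity, ΔJ).
(c)–(e): forbidden (ΔL, ΔJ).
(d)–(e): allowed.
Allowed pairs: 2 of 10.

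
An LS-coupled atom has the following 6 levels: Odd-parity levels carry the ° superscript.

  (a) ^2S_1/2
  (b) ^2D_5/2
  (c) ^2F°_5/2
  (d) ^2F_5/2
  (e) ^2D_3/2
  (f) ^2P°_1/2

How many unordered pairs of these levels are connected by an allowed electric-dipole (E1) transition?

(a)–(b): forbidden (parity, ΔL, ΔJ).
(a)–(c): forbidden (ΔL, ΔJ).
(a)–(d): forbidden (parity, ΔL, ΔJ).
(a)–(e): forbidden (parity, ΔL).
(a)–(f): allowed.
(b)–(c): allowed.
(b)–(d): forbidden (parity).
(b)–(e): forbidden (parity).
(b)–(f): forbidden (ΔJ).
(c)–(d): allowed.
(c)–(e): allowed.
(c)–(f): forbidden (parity, ΔL, ΔJ).
(d)–(e): forbidden (parity).
(d)–(f): forbidden (ΔL, ΔJ).
(e)–(f): allowed.
Allowed pairs: 5 of 15.

5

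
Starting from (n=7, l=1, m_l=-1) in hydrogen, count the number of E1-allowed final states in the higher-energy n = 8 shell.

E1 requires Δl = ±1, so l_f ∈ {0, 2}; with 0 ≤ l_f ≤ n_f−1 = 7, the allowed l_f values are {0, 2}.
For l_f = 0: m_f ∈ {m_i−1, m_i, m_i+1} ∩ [−0, 0] = {0} → 1 state.
For l_f = 2: m_f ∈ {m_i−1, m_i, m_i+1} ∩ [−2, 2] = {-2, -1, 0} → 3 states.
Total: 4.

4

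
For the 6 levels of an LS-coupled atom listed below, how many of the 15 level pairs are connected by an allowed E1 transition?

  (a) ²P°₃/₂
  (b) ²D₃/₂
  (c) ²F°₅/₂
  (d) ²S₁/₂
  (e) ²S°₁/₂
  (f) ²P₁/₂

(a)–(b): allowed.
(a)–(c): forbidden (parity, ΔL).
(a)–(d): allowed.
(a)–(e): forbidden (parity).
(a)–(f): allowed.
(b)–(c): allowed.
(b)–(d): forbidden (parity, ΔL).
(b)–(e): forbidden (ΔL).
(b)–(f): forbidden (parity).
(c)–(d): forbidden (ΔL, ΔJ).
(c)–(e): forbidden (parity, ΔL, ΔJ).
(c)–(f): forbidden (ΔL, ΔJ).
(d)–(e): forbidden (ΔL).
(d)–(f): forbidden (parity).
(e)–(f): allowed.
Allowed pairs: 5 of 15.

5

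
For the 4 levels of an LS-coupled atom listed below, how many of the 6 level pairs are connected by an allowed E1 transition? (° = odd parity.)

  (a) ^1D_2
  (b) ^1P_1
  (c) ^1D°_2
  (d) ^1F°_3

3

(a)–(b): forbidden (parity).
(a)–(c): allowed.
(a)–(d): allowed.
(b)–(c): allowed.
(b)–(d): forbidden (ΔL, ΔJ).
(c)–(d): forbidden (parity).
Allowed pairs: 3 of 6.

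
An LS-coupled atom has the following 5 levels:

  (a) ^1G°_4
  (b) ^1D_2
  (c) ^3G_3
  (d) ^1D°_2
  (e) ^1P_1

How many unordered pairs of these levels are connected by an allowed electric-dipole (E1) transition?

2

(a)–(b): forbidden (ΔL, ΔJ).
(a)–(c): forbidden (ΔS).
(a)–(d): forbidden (parity, ΔL, ΔJ).
(a)–(e): forbidden (ΔL, ΔJ).
(b)–(c): forbidden (parity, ΔS, ΔL).
(b)–(d): allowed.
(b)–(e): forbidden (parity).
(c)–(d): forbidden (ΔS, ΔL).
(c)–(e): forbidden (parity, ΔS, ΔL, ΔJ).
(d)–(e): allowed.
Allowed pairs: 2 of 10.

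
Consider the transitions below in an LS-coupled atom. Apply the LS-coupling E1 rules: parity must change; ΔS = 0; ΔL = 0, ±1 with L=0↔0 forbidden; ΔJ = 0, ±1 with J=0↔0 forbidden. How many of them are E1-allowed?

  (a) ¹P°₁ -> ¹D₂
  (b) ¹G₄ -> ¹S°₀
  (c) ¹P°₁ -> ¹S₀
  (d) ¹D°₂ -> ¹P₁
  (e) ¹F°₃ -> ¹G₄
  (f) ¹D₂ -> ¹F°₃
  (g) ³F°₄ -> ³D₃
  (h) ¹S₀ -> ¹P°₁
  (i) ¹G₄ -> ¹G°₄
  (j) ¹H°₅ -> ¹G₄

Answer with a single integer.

9

(a) allowed
(b) forbidden (ΔL, ΔJ fail)
(c) allowed
(d) allowed
(e) allowed
(f) allowed
(g) allowed
(h) allowed
(i) allowed
(j) allowed
Total allowed: 9 of 10.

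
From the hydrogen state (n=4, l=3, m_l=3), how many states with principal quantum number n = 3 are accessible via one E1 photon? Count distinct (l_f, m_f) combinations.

E1 requires Δl = ±1, so l_f ∈ {2, 4}; with 0 ≤ l_f ≤ n_f−1 = 2, the allowed l_f values are {2}.
For l_f = 2: m_f ∈ {m_i−1, m_i, m_i+1} ∩ [−2, 2] = {2} → 1 state.
Total: 1.

1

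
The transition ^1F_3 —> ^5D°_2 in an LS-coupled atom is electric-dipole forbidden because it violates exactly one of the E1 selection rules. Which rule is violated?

the ΔS = 0 rule

ΔJ = 0, ±1 (not J=0↔0): J: 3 → 2, ΔJ = -1 — ✓.
Parity must change: even → odd — ✓.
ΔL = 0, ±1 (not L=0↔0): L: 3 → 2, ΔL = -1 — ✓.
ΔS = 0: S: 0 → 2 — ✗.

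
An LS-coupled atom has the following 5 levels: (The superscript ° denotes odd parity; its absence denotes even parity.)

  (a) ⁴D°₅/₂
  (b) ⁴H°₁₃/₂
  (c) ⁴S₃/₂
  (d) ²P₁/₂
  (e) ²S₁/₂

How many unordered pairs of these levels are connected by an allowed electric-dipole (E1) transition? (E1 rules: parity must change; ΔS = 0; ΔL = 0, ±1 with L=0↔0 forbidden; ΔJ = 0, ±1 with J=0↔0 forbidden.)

0

(a)–(b): forbidden (parity, ΔL, ΔJ).
(a)–(c): forbidden (ΔL).
(a)–(d): forbidden (ΔS, ΔJ).
(a)–(e): forbidden (ΔS, ΔL, ΔJ).
(b)–(c): forbidden (ΔL, ΔJ).
(b)–(d): forbidden (ΔS, ΔL, ΔJ).
(b)–(e): forbidden (ΔS, ΔL, ΔJ).
(c)–(d): forbidden (parity, ΔS).
(c)–(e): forbidden (parity, ΔS, ΔL).
(d)–(e): forbidden (parity).
Allowed pairs: 0 of 10.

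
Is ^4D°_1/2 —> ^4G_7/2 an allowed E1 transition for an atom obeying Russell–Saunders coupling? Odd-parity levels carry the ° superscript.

Initial level: S=3/2, L=2, J=1/2, parity odd. Final level: S=3/2, L=4, J=7/2, parity even.
Parity must change: odd → even — satisfied.
ΔS = 0: S: 3/2 → 3/2 — satisfied.
ΔL = 0, ±1 (not L=0↔0): L: 2 → 4, ΔL = +2 — violated.
ΔJ = 0, ±1 (not J=0↔0): J: 1/2 → 7/2, ΔJ = +3 — violated.
Rule(s) violated: ΔL, ΔJ.

forbidden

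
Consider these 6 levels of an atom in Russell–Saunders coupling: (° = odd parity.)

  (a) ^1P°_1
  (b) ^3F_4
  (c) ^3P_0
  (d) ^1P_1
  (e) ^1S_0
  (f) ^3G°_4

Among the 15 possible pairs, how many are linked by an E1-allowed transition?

3

(a)–(b): forbidden (ΔS, ΔL, ΔJ).
(a)–(c): forbidden (ΔS).
(a)–(d): allowed.
(a)–(e): allowed.
(a)–(f): forbidden (parity, ΔS, ΔL, ΔJ).
(b)–(c): forbidden (parity, ΔL, ΔJ).
(b)–(d): forbidden (parity, ΔS, ΔL, ΔJ).
(b)–(e): forbidden (parity, ΔS, ΔL, ΔJ).
(b)–(f): allowed.
(c)–(d): forbidden (parity, ΔS).
(c)–(e): forbidden (parity, ΔS, ΔJ).
(c)–(f): forbidden (ΔL, ΔJ).
(d)–(e): forbidden (parity).
(d)–(f): forbidden (ΔS, ΔL, ΔJ).
(e)–(f): forbidden (ΔS, ΔL, ΔJ).
Allowed pairs: 3 of 15.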